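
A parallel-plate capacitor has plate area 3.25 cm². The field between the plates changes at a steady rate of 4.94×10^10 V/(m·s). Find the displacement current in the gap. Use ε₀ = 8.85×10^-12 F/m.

1.42×10^-4 A

With a uniform field, Φ_E = EA, so I_d = ε₀ A dE/dt = 1.42×10^-4 A.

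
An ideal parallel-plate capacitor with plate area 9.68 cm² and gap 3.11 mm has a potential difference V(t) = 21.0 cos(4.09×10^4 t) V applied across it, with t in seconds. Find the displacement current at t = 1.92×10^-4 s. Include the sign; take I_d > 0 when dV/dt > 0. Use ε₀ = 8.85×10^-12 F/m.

dV/dt = (21.0)(4.09×10^4)·−sin(7.8528) = -8.589×10^5 V/s.
I_d = C dV/dt with C = ε₀A/d = (8.85×10^-12)(9.68×10^-4)/(3.11×10^-3) = 2.755×10^-12 F, so I_d = (2.755×10^-12)(-8.589×10^5) = -2.37×10^-6 A.

-2.37×10^-6 A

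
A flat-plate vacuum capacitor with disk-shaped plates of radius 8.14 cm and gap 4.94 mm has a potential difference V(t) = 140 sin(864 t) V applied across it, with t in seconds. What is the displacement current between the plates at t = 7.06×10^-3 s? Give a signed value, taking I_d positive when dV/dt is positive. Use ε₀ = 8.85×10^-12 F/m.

4.44×10^-6 A

dE/dt = (V₀ω/d)·cos(ωt) with ωt = 6.09984 rad: (140)(864)(0.9832)/(4.94×10^-3) = 2.407×10^7 V/(m·s).
I_d = ε₀ A dE/dt = (8.85×10^-12)(0.02082)(2.407×10^7) = 4.44×10^-6 A.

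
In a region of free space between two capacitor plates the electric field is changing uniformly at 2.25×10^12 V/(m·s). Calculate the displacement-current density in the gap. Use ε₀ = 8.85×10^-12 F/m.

J_d = ε₀ dE/dt = (8.85×10^-12)(2.25×10^12) = 19.9 A/m².

19.9 A/m²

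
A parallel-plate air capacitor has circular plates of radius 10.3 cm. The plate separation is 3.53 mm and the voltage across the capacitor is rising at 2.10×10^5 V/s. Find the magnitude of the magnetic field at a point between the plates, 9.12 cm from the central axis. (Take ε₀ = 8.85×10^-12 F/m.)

3.02×10^-11 T

With E = V/d, dE/dt = 5.949×10^7 V/(m·s) and πR² = 0.03333 m², giving I_d = ε₀ πR² dE/dt = 1.755×10^-5 A.
An Ampèrian loop of radius r encloses a fraction (r/R)² of I_d. Then B·2πr = μ₀ I_d (r/R)², giving B = μ₀ I_d r/(2πR²) = 3.02×10^-11 T.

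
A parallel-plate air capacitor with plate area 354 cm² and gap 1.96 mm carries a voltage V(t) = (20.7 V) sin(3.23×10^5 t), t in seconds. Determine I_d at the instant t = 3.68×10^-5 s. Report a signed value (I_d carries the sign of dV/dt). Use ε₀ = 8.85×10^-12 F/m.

C = ε₀A/d = (8.85×10^-12)(0.0354)/(1.96×10^-3) = 1.598×10^-10 F. dV/dt = V₀ω·cos(ωt); at ωt = 11.8864 rad this factor is 0.7776.
I_d = C dV/dt = (1.598×10^-10)(20.7)(3.23×10^5)(0.7776) = 8.31×10^-4 A.

8.31×10^-4 A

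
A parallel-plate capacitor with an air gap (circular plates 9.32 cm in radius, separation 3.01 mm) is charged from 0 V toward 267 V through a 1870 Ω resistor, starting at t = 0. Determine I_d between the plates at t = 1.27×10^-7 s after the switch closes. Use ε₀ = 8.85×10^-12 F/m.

0.0612 A

C = ε₀A/d = (8.85×10^-12)(0.02729)/(3.01×10^-3) = 8.024×10^-11 F, so τ = RC = 1.500×10^-7 s.
The conduction current is I(t) = (V₀/R) e^(−t/τ), and the displacement current between the plates equals it.
t/τ = 0.8467; I_d = (267/1870) · e^(−0.8467) = (0.1428)(0.4288) = 0.0612 A.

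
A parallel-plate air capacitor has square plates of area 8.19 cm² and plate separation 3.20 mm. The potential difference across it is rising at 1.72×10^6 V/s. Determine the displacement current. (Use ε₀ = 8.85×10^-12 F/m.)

C = ε₀A/d = (8.85×10^-12)(8.19×10^-4)/(3.20×10^-3) = 2.265×10^-12 F.
I_d = C dV/dt = (2.265×10^-12)(1.72×10^6) = 3.90×10^-6 A.

3.90×10^-6 A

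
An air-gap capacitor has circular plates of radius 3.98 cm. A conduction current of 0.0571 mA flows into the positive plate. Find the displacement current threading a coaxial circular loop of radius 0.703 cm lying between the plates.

By continuity the displacement current in the gap matches the conduction current: I_d = 5.71×10^-5 A.
The field is uniform, so I_d,enc = I_d (r/R)² = (5.71×10^-5)(0.703/3.98)² = 1.78×10^-6 A.

1.78×10^-6 A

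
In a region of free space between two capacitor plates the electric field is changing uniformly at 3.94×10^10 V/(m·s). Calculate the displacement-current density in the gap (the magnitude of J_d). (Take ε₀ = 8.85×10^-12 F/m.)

The displacement-current density is ε₀ ∂E/∂t = (8.85×10^-12)(3.94×10^10) = 0.349 A/m².

0.349 A/m²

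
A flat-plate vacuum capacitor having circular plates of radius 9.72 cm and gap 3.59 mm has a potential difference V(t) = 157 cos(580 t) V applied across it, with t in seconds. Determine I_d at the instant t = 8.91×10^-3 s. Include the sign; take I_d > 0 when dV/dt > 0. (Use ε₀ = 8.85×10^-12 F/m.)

5.98×10^-6 A

C = ε₀A/d = (8.85×10^-12)(0.02968)/(3.59×10^-3) = 7.317×10^-11 F. dV/dt = V₀ω·−sin(ωt); at ωt = 5.1678 rad this factor is 0.8981.
I_d = C dV/dt = (7.317×10^-11)(157)(580)(0.8981) = 5.98×10^-6 A.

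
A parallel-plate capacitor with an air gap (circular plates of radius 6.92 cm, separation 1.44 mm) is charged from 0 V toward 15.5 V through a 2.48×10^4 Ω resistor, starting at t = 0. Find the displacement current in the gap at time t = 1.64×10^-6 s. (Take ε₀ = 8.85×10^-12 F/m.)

With C = ε₀A/d = (8.85×10^-12)(0.01504)/(1.44×10^-3) = 9.243×10^-11 F, the time constant is τ = RC = 2.292×10^-6 s, so t/τ = 0.7155 and e^(−t/τ) = 0.4889.
I_d = I_cond = (V₀/R) e^(−t/τ) = (6.250×10^-4)(0.4889) = 3.06×10^-4 A.

3.06×10^-4 A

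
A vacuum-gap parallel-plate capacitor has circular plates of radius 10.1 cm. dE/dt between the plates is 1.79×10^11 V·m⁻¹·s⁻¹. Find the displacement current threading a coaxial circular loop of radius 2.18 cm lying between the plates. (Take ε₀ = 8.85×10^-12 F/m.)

Total displacement current: I_d = ε₀(πR²)(dE/dt) = (8.85×10^-12)(0.03205)(1.79×10^11) = 0.05077 A.
Since J_d is uniform, the enclosed fraction is (r/R)² = 0.04659, giving I_d,enc = 2.37×10^-3 A.

2.37×10^-3 A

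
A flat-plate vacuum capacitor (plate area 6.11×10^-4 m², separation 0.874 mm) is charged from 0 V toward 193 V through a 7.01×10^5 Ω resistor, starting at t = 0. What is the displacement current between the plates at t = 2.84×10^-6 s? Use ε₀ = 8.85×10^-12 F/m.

With C = ε₀A/d = (8.85×10^-12)(6.11×10^-4)/(8.74×10^-4) = 6.187×10^-12 F, the time constant is τ = RC = 4.337×10^-6 s, so t/τ = 0.6548 and e^(−t/τ) = 0.5195.
I_d = I_cond = (V₀/R) e^(−t/τ) = (2.753×10^-4)(0.5195) = 1.43×10^-4 A.

1.43×10^-4 A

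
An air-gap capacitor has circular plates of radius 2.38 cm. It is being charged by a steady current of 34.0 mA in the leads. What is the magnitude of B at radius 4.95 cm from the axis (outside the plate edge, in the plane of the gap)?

1.37×10^-7 T

By continuity the displacement current in the gap matches the conduction current: I_d = 0.0340 A.
Outside the plates the loop encloses all of I_d, so B·2πr = μ₀ I_d and B = 1.37×10^-7 T.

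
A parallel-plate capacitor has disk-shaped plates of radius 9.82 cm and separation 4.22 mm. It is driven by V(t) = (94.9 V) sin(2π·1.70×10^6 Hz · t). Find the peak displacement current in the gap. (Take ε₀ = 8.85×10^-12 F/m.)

C = ε₀A/d = (8.85×10^-12)(0.03030)/(4.22×10^-3) = 6.354×10^-11 F; ω = 2πf = 1.068×10^7 rad/s.
I_d = C dV/dt, so |I_d|_max = C V₀ ω = (6.354×10^-11)(94.9)(1.068×10^7) = 0.0644 A.

0.0644 A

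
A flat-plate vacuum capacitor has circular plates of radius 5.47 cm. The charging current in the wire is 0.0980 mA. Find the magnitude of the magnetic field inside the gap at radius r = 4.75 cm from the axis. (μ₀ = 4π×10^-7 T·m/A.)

By continuity the displacement current in the gap matches the conduction current: I_d = 9.80×10^-5 A.
∮B·dl = μ₀ I_d,enc with I_d,enc = I_d r²/R² = 7.390×10^-5 A; so B = μ₀ I_d,enc/(2πr) = 3.11×10^-10 T.

3.11×10^-10 T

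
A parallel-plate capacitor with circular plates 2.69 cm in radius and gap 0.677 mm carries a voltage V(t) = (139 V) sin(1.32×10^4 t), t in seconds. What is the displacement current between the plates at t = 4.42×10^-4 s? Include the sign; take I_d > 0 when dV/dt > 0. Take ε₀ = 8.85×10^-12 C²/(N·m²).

dE/dt = (V₀ω/d)·cos(ωt) with ωt = 5.8344 rad: (139)(1.32×10^4)(0.9010)/(6.77×10^-4) = 2.442×10^9 V/(m·s).
I_d = ε₀ A dE/dt = (8.85×10^-12)(2.273×10^-3)(2.442×10^9) = 4.91×10^-5 A.

4.91×10^-5 A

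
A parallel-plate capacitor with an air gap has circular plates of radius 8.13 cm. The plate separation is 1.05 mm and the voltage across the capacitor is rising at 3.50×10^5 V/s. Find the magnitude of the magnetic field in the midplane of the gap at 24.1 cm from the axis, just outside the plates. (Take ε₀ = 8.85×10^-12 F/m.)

5.08×10^-11 T

dE/dt = (dV/dt)/d = 3.333×10^8 V/(m·s); I_d = ε₀(πR²)(dE/dt) = (8.85×10^-12)(0.02076)(3.333×10^8) = 6.124×10^-5 A.
Outside the plates the loop encloses all of I_d, so B·2πr = μ₀ I_d and B = 5.08×10^-11 T.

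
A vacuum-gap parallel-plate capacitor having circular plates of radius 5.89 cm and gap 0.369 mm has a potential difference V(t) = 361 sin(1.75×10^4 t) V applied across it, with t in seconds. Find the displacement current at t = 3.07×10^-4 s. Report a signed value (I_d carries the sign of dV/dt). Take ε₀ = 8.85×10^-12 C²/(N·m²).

dE/dt = (V₀ω/d)·cos(ωt) with ωt = 5.3725 rad: (361)(1.75×10^4)(0.6132)/(3.69×10^-4) = 1.050×10^10 V/(m·s).
I_d = ε₀ A dE/dt = (8.85×10^-12)(0.01090)(1.050×10^10) = 1.01×10^-3 A.

1.01×10^-3 A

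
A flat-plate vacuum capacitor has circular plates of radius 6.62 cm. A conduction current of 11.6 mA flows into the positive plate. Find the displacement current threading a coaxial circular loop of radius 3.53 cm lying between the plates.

3.30×10^-3 A

Between the plates the displacement current equals the wire current: I_d = 11.6 mA = 0.0116 A.
Since J_d is uniform, the enclosed fraction is (r/R)² = 0.2843, giving I_d,enc = 3.30×10^-3 A.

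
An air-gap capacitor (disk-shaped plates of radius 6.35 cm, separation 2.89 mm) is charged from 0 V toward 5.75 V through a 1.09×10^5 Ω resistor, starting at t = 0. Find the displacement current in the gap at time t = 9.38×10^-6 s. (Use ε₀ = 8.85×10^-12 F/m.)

5.74×10^-6 A

C = ε₀A/d = (8.85×10^-12)(0.01267)/(2.89×10^-3) = 3.880×10^-11 F and τ = RC = 4.229×10^-6 s. I_d in the gap equals the RC charging current.
I_d(t) = (V₀/R) e^(−t/τ) = 5.275×10^-5 · e^(−2.218) = 5.74×10^-6 A.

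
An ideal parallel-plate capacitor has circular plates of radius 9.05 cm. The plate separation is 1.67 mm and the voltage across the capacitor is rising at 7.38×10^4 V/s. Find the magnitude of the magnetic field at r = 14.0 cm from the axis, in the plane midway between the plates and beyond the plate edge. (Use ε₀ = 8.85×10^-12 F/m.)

I_d = C dV/dt with C = ε₀πR²/d = 1.364×10^-10 F, so I_d = (1.364×10^-10)(7.38×10^4) = 1.007×10^-5 A.
With r > R the enclosed displacement current is the full I_d; B = μ₀ I_d / (2πr) = 1.44×10^-11 T.

1.44×10^-11 T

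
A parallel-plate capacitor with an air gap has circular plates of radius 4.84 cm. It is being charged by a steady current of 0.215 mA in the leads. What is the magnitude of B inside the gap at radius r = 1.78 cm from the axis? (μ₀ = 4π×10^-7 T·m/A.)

3.27×10^-10 T

By continuity the displacement current in the gap matches the conduction current: I_d = 2.15×10^-4 A.
For r < R the Ampère–Maxwell law gives B(2πr) = μ₀ I_d (r²/R²), so B = μ₀ I_d r/(2πR²) = (4π×10^-7)(2.15×10^-4)(0.0178)/(2π·0.0484²) = 3.27×10^-10 T.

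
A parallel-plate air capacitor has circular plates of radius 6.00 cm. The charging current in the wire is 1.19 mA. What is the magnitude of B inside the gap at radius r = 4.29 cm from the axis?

By continuity the displacement current in the gap matches the conduction current: I_d = 1.19×10^-3 A.
An Ampèrian loop of radius r encloses a fraction (r/R)² of I_d. Then B·2πr = μ₀ I_d (r/R)², giving B = μ₀ I_d r/(2πR²) = 2.84×10^-9 T.

2.84×10^-9 T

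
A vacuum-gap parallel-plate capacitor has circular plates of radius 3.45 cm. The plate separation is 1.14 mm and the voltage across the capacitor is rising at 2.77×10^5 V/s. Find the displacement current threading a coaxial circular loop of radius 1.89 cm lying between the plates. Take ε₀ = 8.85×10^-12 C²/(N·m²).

dE/dt = (dV/dt)/d = 2.430×10^8 V/(m·s); I_d = ε₀(πR²)(dE/dt) = (8.85×10^-12)(3.739×10^-3)(2.430×10^8) = 8.041×10^-6 A.
Through an area πr² the displacement current is I_d·(πr²/πR²) = I_d (r/R)² = 2.41×10^-6 A.

2.41×10^-6 A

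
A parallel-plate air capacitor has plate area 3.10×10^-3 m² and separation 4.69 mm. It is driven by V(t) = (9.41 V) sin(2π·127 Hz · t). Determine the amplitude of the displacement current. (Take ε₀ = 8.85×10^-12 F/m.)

The displacement current equals the conduction current C dV/dt, which peaks at C V₀ ω.
With C = ε₀A/d = (8.85×10^-12)(3.10×10^-3)/(4.69×10^-3) = 5.850×10^-12 F and ω = 2πf = 798.0 rad/s, I_d,max = (5.850×10^-12)(9.41)(798.0) = 4.39×10^-8 A.

4.39×10^-8 A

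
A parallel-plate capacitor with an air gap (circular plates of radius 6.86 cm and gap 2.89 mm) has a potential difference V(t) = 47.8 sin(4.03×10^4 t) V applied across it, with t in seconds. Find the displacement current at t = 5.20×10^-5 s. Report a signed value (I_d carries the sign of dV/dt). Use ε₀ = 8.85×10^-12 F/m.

dV/dt = (47.8)(4.03×10^4)·cos(2.0956) = -9.652×10^5 V/s.
I_d = C dV/dt with C = ε₀A/d = (8.85×10^-12)(0.01478)/(2.89×10^-3) = 4.526×10^-11 F, so I_d = (4.526×10^-11)(-9.652×10^5) = -4.37×10^-5 A.

-4.37×10^-5 A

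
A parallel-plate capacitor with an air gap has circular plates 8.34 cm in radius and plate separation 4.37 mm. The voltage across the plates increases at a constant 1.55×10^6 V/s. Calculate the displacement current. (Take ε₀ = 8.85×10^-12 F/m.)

C = ε₀A/d = (8.85×10^-12)(0.02185)/(4.37×10^-3) = 4.425×10^-11 F.
I_d = C dV/dt = (4.425×10^-11)(1.55×10^6) = 6.86×10^-5 A.

6.86×10^-5 A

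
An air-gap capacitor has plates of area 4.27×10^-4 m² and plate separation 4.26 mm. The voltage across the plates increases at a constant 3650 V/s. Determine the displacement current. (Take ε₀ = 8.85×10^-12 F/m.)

C = ε₀A/d = (8.85×10^-12)(4.27×10^-4)/(4.26×10^-3) = 8.871×10^-13 F.
I_d = C dV/dt = (8.871×10^-13)(3650) = 3.24×10^-9 A.

3.24×10^-9 A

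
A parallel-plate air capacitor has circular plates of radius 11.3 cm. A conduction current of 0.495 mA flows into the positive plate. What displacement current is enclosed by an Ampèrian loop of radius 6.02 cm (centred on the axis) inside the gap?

1.40×10^-4 A

By continuity the displacement current in the gap matches the conduction current: I_d = 4.95×10^-4 A.
Through an area πr² the displacement current is I_d·(πr²/πR²) = I_d (r/R)² = 1.40×10^-4 A.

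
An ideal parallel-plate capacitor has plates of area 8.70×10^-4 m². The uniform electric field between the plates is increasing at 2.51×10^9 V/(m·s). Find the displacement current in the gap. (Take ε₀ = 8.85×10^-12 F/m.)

I_d = ε₀ A (dE/dt) = (8.85×10^-12)(8.70×10^-4 m²)(2.51×10^9) = 1.93×10^-5 A.

1.93×10^-5 A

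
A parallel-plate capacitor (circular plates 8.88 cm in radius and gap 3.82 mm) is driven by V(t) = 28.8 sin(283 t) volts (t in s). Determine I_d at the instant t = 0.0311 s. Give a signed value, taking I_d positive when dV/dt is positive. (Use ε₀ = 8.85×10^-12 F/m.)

-3.80×10^-7 A

C = ε₀A/d = (8.85×10^-12)(0.02477)/(3.82×10^-3) = 5.739×10^-11 F. dV/dt = V₀ω·cos(ωt); at ωt = 8.8013 rad this factor is -0.8119.
I_d = C dV/dt = (5.739×10^-11)(28.8)(283)(-0.8119) = -3.80×10^-7 A.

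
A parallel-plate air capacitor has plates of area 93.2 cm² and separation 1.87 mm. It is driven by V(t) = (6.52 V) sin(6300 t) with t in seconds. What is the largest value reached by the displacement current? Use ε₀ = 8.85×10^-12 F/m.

1.81×10^-6 A

The displacement current equals the conduction current C dV/dt, which peaks at C V₀ ω.
With C = ε₀A/d = (8.85×10^-12)(9.32×10^-3)/(1.87×10^-3) = 4.411×10^-11 F and ω = 6300 rad/s, I_d,max = (4.411×10^-11)(6.52)(6300) = 1.81×10^-6 A.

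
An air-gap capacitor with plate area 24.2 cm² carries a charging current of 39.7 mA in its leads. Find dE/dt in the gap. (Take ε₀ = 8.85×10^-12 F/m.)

1.85×10^12 V/(m·s)

Charge continuity gives I_d = I = 0.0397 A between the plates.
Then dE/dt = I_d/(ε₀A) = 1.85×10^12 V/(m·s).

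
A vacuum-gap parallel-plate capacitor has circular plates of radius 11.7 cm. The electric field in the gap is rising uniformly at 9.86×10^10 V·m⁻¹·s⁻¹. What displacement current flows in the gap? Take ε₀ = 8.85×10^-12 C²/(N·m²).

The displacement current is ε₀ times dΦ_E/dt = ε₀ A dE/dt = (8.85×10^-12)(0.04301)(9.86×10^10) = 0.0375 A.

0.0375 A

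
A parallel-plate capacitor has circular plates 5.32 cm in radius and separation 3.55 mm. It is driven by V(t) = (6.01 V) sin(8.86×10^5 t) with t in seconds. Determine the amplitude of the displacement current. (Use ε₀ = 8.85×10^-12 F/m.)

1.18×10^-4 A

(dE/dt)_max = V₀ω/d = 1.500×10^9 V/(m·s); ω = 8.86×10^5 rad/s.
I_d,max = ε₀ A (dE/dt)_max = (8.85×10^-12)(8.891×10^-3)(1.500×10^9) = 1.18×10^-4 A.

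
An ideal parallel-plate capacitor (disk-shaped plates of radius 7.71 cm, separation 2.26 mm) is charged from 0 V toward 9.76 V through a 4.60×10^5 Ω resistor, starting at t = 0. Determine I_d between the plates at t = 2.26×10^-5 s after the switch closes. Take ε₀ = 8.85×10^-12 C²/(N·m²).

1.08×10^-5 A

With C = ε₀A/d = (8.85×10^-12)(0.01867)/(2.26×10^-3) = 7.311×10^-11 F, the time constant is τ = RC = 3.363×10^-5 s, so t/τ = 0.6720 and e^(−t/τ) = 0.5107.
I_d = I_cond = (V₀/R) e^(−t/τ) = (2.122×10^-5)(0.5107) = 1.08×10^-5 A.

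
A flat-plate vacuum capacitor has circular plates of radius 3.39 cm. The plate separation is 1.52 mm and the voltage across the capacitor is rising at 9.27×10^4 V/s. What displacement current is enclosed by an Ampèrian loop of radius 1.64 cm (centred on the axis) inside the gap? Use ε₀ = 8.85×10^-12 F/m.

4.56×10^-7 A

With E = V/d, dE/dt = 6.099×10^7 V/(m·s) and πR² = 3.610×10^-3 m², giving I_d = ε₀ πR² dE/dt = 1.949×10^-6 A.
Since J_d is uniform, the enclosed fraction is (r/R)² = 0.2340, giving I_d,enc = 4.56×10^-7 A.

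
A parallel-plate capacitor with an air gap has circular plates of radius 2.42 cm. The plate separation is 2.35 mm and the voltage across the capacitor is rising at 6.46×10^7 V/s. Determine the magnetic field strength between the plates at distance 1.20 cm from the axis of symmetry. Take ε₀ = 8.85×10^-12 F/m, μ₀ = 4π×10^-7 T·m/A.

I_d = C dV/dt with C = ε₀πR²/d = 6.929×10^-12 F, so I_d = (6.929×10^-12)(6.46×10^7) = 4.476×10^-4 A.
An Ampèrian loop of radius r encloses a fraction (r/R)² of I_d. Then B·2πr = μ₀ I_d (r/R)², giving B = μ₀ I_d r/(2πR²) = 1.83×10^-9 T.

1.83×10^-9 T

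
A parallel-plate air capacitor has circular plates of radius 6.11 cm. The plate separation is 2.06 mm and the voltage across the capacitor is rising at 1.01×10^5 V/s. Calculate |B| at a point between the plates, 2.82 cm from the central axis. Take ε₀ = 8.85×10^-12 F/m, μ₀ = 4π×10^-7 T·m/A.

7.69×10^-12 T

With E = V/d, dE/dt = 4.903×10^7 V/(m·s) and πR² = 0.01173 m², giving I_d = ε₀ πR² dE/dt = 5.090×10^-6 A.
For r < R the Ampère–Maxwell law gives B(2πr) = μ₀ I_d (r²/R²), so B = μ₀ I_d r/(2πR²) = (4π×10^-7)(5.090×10^-6)(0.0282)/(2π·0.0611²) = 7.69×10^-12 T.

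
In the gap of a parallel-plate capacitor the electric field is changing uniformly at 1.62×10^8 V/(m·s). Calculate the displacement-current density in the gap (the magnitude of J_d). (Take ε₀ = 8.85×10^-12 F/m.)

1.43×10^-3 A/m²

J_d = ε₀ dE/dt = (8.85×10^-12)(1.62×10^8) = 1.43×10^-3 A/m².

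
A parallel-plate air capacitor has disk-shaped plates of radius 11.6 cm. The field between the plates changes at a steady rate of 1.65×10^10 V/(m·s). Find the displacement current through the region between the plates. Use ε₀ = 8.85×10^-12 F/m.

6.17×10^-3 A

The displacement current is ε₀ times dΦ_E/dt = ε₀ A dE/dt = (8.85×10^-12)(0.04227)(1.65×10^10) = 6.17×10^-3 A.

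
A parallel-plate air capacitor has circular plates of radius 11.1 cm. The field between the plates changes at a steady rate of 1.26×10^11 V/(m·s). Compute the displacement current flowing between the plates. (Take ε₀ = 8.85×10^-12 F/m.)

I_d = ε₀ A (dE/dt) = (8.85×10^-12)(0.03871 m²)(1.26×10^11) = 0.0432 A.

0.0432 A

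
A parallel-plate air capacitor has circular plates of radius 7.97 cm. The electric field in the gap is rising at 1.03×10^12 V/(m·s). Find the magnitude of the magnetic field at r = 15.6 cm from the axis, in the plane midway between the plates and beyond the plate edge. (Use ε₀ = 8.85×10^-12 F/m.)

Through the whole plate area (πR² = 0.01996 m²), I_d = ε₀ πR² dE/dt = 0.1819 A.
With r > R the enclosed displacement current is the full I_d; B = μ₀ I_d / (2πr) = 2.33×10^-7 T.

2.33×10^-7 T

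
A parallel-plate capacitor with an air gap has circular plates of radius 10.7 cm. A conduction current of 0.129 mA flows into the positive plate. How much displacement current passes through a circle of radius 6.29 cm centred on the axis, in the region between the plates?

4.46×10^-5 A

Between the plates the displacement current equals the wire current: I_d = 0.129 mA = 1.29×10^-4 A.
Through an area πr² the displacement current is I_d·(πr²/πR²) = I_d (r/R)² = 4.46×10^-5 A.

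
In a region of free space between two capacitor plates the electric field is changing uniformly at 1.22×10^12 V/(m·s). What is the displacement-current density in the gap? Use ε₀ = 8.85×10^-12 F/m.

The displacement-current density is ε₀ ∂E/∂t = (8.85×10^-12)(1.22×10^12) = 10.8 A/m².

10.8 A/m²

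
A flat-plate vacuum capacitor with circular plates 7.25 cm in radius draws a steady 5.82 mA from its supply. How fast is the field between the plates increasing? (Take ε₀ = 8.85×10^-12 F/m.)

The displacement current between the plates equals the conduction current, I_d = 5.82 mA.
Inverting I_d = ε₀ A dE/dt gives dE/dt = 5.82×10^-3 / (8.85×10^-12 · 0.01651) = 3.98×10^10 V/(m·s).

3.98×10^10 V/(m·s)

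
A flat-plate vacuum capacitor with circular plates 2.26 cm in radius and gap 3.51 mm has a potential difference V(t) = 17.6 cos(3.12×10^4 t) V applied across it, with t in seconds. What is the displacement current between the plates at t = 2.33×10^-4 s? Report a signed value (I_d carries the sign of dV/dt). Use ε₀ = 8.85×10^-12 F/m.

-1.85×10^-6 A

dE/dt = (V₀ω/d)·−sin(ωt) with ωt = 7.2696 rad: (17.6)(3.12×10^4)(-0.8341)/(3.51×10^-3) = -1.305×10^8 V/(m·s).
I_d = ε₀ A dE/dt = (8.85×10^-12)(1.605×10^-3)(-1.305×10^8) = -1.85×10^-6 A.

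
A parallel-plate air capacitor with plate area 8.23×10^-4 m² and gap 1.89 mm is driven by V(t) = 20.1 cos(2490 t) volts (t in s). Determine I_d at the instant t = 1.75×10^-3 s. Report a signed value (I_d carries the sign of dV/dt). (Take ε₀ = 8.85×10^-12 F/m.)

dV/dt = (20.1)(2490)·−sin(4.3575) = 4.693×10^4 V/s.
I_d = C dV/dt with C = ε₀A/d = (8.85×10^-12)(8.23×10^-4)/(1.89×10^-3) = 3.854×10^-12 F, so I_d = (3.854×10^-12)(4.693×10^4) = 1.81×10^-7 A.

1.81×10^-7 A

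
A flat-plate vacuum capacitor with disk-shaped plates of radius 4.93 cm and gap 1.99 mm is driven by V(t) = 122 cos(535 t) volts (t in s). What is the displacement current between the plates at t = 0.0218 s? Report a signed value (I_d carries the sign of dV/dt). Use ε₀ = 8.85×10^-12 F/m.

1.74×10^-6 A

dE/dt = (V₀ω/d)·−sin(ωt) with ωt = 11.663 rad: (122)(535)(0.7854)/(1.99×10^-3) = 2.576×10^7 V/(m·s).
I_d = ε₀ A dE/dt = (8.85×10^-12)(7.636×10^-3)(2.576×10^7) = 1.74×10^-6 A.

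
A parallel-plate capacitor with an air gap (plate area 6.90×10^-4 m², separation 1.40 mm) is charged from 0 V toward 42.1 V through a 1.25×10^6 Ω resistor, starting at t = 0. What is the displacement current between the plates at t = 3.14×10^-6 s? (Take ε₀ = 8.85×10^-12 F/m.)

With C = ε₀A/d = (8.85×10^-12)(6.90×10^-4)/(1.40×10^-3) = 4.362×10^-12 F, the time constant is τ = RC = 5.452×10^-6 s, so t/τ = 0.5759 and e^(−t/τ) = 0.5622.
I_d = I_cond = (V₀/R) e^(−t/τ) = (3.368×10^-5)(0.5622) = 1.89×10^-5 A.

1.89×10^-5 A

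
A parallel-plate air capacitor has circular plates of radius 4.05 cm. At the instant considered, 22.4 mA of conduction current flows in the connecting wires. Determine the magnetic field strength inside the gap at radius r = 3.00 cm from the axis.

By continuity the displacement current in the gap matches the conduction current: I_d = 0.0224 A.
For r < R the Ampère–Maxwell law gives B(2πr) = μ₀ I_d (r²/R²), so B = μ₀ I_d r/(2πR²) = (4π×10^-7)(0.0224)(0.0300)/(2π·0.0405²) = 8.19×10^-8 T.

8.19×10^-8 T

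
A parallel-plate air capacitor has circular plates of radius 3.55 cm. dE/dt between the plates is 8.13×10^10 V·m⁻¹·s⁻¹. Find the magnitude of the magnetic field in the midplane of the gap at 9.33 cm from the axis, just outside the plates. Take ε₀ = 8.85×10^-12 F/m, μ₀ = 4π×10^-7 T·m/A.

6.11×10^-9 T

Total displacement current: I_d = ε₀(πR²)(dE/dt) = (8.85×10^-12)(3.959×10^-3)(8.13×10^10) = 2.849×10^-3 A.
For r ≥ R the full I_d is enclosed: B = μ₀ I_d/(2πr) = (4π×10^-7)(2.849×10^-3)/(2π·0.0933) = 6.11×10^-9 T.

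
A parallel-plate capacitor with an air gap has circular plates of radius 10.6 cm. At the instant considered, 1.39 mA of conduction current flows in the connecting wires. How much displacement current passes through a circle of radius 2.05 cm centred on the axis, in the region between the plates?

By continuity the displacement current in the gap matches the conduction current: I_d = 1.39×10^-3 A.
The field is uniform, so I_d,enc = I_d (r/R)² = (1.39×10^-3)(2.05/10.6)² = 5.20×10^-5 A.

5.20×10^-5 A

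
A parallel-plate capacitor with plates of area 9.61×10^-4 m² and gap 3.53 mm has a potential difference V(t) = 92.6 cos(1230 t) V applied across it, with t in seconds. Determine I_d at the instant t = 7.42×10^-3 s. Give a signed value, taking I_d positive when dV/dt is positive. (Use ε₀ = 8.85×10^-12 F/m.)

-8.06×10^-8 A

dV/dt = (92.6)(1230)·−sin(9.1266) = -3.346×10^4 V/s.
I_d = C dV/dt with C = ε₀A/d = (8.85×10^-12)(9.61×10^-4)/(3.53×10^-3) = 2.409×10^-12 F, so I_d = (2.409×10^-12)(-3.346×10^4) = -8.06×10^-8 A.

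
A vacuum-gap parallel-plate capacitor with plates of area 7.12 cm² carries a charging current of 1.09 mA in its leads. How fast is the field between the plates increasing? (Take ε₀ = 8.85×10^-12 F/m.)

1.73×10^11 V/(m·s)

Charge continuity gives I_d = I = 1.09×10^-3 A between the plates.
Then dE/dt = I_d/(ε₀A) = 1.73×10^11 V/(m·s).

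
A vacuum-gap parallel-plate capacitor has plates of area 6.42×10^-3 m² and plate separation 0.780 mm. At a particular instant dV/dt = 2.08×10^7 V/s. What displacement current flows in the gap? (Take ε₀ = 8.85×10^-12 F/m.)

C = ε₀A/d = (8.85×10^-12)(6.42×10^-3)/(7.80×10^-4) = 7.284×10^-11 F.
I_d = C dV/dt = (7.284×10^-11)(2.08×10^7) = 1.52×10^-3 A.

1.52×10^-3 A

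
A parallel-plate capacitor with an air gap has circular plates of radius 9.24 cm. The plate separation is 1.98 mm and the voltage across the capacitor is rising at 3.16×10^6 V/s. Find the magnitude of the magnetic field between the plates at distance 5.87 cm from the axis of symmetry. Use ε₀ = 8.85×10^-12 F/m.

5.21×10^-10 T

With E = V/d, dE/dt = 1.596×10^9 V/(m·s) and πR² = 0.02682 m², giving I_d = ε₀ πR² dE/dt = 3.788×10^-4 A.
For r < R the Ampère–Maxwell law gives B(2πr) = μ₀ I_d (r²/R²), so B = μ₀ I_d r/(2πR²) = (4π×10^-7)(3.788×10^-4)(0.0587)/(2π·0.0924²) = 5.21×10^-10 T.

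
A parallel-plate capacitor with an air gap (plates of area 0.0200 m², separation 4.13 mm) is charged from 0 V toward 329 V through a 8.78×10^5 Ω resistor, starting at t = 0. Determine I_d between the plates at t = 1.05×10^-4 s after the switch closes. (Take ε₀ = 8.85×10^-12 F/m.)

2.30×10^-5 A

With C = ε₀A/d = (8.85×10^-12)(0.0200)/(4.13×10^-3) = 4.286×10^-11 F, the time constant is τ = RC = 3.763×10^-5 s, so t/τ = 2.790 and e^(−t/τ) = 0.06142.
I_d = I_cond = (V₀/R) e^(−t/τ) = (3.747×10^-4)(0.06142) = 2.30×10^-5 A.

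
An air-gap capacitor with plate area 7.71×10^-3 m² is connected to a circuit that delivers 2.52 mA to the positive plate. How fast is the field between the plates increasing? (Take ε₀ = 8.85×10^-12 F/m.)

Charge continuity gives I_d = I = 2.52×10^-3 A between the plates.
Inverting I_d = ε₀ A dE/dt gives dE/dt = 2.52×10^-3 / (8.85×10^-12 · 7.71×10^-3) = 3.69×10^10 V/(m·s).

3.69×10^10 V/(m·s)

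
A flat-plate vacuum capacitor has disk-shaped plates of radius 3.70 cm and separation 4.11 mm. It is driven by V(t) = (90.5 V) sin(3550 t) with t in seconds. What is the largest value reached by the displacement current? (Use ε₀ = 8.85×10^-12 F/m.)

The displacement current equals the conduction current C dV/dt, which peaks at C V₀ ω.
With C = ε₀A/d = (8.85×10^-12)(4.301×10^-3)/(4.11×10^-3) = 9.261×10^-12 F and ω = 3550 rad/s, I_d,max = (9.261×10^-12)(90.5)(3550) = 2.98×10^-6 A.

2.98×10^-6 A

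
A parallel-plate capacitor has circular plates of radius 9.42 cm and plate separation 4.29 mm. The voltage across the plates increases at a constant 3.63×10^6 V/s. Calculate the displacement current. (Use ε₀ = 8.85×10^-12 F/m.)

E = V/d so dE/dt = (dV/dt)/d = 8.462×10^8 V/(m·s), and I_d = ε₀ A dE/dt = (8.85×10^-12)(0.02788)(8.462×10^8) = 2.09×10^-4 A.

2.09×10^-4 A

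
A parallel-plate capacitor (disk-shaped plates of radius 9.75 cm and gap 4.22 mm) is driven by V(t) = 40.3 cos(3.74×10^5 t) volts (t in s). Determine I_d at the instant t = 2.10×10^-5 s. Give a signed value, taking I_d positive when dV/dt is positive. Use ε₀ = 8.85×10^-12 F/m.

C = ε₀A/d = (8.85×10^-12)(0.02986)/(4.22×10^-3) = 6.262×10^-11 F. dV/dt = V₀ω·−sin(ωt); at ωt = 7.854 rad this factor is -1.000.
I_d = C dV/dt = (6.262×10^-11)(40.3)(3.74×10^5)(-1.000) = -9.44×10^-4 A.

-9.44×10^-4 A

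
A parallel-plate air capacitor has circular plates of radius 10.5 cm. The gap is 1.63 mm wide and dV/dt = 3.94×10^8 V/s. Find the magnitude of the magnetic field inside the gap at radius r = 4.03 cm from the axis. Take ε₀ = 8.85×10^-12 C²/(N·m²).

5.42×10^-8 T

With E = V/d, dE/dt = 2.417×10^11 V/(m·s) and πR² = 0.03464 m², giving I_d = ε₀ πR² dE/dt = 0.07410 A.
An Ampèrian loop of radius r encloses a fraction (r/R)² of I_d. Then B·2πr = μ₀ I_d (r/R)², giving B = μ₀ I_d r/(2πR²) = 5.42×10^-8 T.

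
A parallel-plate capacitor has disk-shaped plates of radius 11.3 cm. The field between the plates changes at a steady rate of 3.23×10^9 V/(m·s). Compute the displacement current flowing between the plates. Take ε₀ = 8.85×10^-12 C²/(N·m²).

With a uniform field, Φ_E = EA, so I_d = ε₀ A dE/dt = 1.15×10^-3 A.

1.15×10^-3 A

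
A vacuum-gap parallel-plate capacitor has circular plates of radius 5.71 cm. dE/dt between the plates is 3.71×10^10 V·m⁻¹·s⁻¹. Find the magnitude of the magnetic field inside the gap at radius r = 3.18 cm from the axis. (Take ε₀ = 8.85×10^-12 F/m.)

6.56×10^-9 T

Through the whole plate area (πR² = 0.01024 m²), I_d = ε₀ πR² dE/dt = 3.362×10^-3 A.
For r < R the Ampère–Maxwell law gives B(2πr) = μ₀ I_d (r²/R²), so B = μ₀ I_d r/(2πR²) = (4π×10^-7)(3.362×10^-3)(0.0318)/(2π·0.0571²) = 6.56×10^-9 T.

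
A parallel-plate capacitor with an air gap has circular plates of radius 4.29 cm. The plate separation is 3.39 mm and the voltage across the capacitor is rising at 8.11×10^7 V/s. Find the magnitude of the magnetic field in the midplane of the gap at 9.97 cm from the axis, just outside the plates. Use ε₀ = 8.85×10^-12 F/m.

I_d = C dV/dt with C = ε₀πR²/d = 1.509×10^-11 F, so I_d = (1.509×10^-11)(8.11×10^7) = 1.224×10^-3 A.
Outside the plates the loop encloses all of I_d, so B·2πr = μ₀ I_d and B = 2.46×10^-9 T.

2.46×10^-9 T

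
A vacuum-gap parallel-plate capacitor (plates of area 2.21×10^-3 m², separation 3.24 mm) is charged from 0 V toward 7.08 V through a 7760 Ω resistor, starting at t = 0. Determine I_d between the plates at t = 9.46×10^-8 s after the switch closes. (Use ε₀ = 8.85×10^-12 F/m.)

1.21×10^-4 A

C = ε₀A/d = (8.85×10^-12)(2.21×10^-3)/(3.24×10^-3) = 6.037×10^-12 F and τ = RC = 4.685×10^-8 s. I_d in the gap equals the RC charging current.
I_d(t) = (V₀/R) e^(−t/τ) = 9.124×10^-4 · e^(−2.019) = 1.21×10^-4 A.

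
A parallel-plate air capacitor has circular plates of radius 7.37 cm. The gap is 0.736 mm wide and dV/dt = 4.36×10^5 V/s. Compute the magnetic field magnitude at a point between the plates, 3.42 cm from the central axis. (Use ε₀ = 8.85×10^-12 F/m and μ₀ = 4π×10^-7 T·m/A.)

With E = V/d, dE/dt = 5.924×10^8 V/(m·s) and πR² = 0.01706 m², giving I_d = ε₀ πR² dE/dt = 8.944×10^-5 A.
∮B·dl = μ₀ I_d,enc with I_d,enc = I_d r²/R² = 1.926×10^-5 A; so B = μ₀ I_d,enc/(2πr) = 1.13×10^-10 T.

1.13×10^-10 T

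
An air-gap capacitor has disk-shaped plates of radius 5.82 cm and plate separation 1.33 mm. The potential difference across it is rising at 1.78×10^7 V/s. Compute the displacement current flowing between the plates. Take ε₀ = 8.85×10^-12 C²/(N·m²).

The field between the plates is E = V/d, so dE/dt = (1.78×10^7)/(1.33×10^-3 m) = 1.338×10^10 V/(m·s).
I_d = ε₀ A (dE/dt) = (8.85×10^-12)(0.01064)(1.338×10^10) = 1.26×10^-3 A.

1.26×10^-3 A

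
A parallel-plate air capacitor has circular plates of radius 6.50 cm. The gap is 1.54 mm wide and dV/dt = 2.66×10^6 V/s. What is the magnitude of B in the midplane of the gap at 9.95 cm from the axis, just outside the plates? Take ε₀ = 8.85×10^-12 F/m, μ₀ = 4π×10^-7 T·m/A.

4.08×10^-10 T

With E = V/d, dE/dt = 1.727×10^9 V/(m·s) and πR² = 0.01327 m², giving I_d = ε₀ πR² dE/dt = 2.028×10^-4 A.
Outside the plates the loop encloses all of I_d, so B·2πr = μ₀ I_d and B = 4.08×10^-10 T.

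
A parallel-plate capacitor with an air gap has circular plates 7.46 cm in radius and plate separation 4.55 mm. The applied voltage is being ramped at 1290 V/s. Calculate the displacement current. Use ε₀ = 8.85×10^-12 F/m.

4.39×10^-8 A

The displacement current equals the charging current C dV/dt. With C = ε₀A/d = (8.85×10^-12)(0.01748)/(4.55×10^-3) = 3.400×10^-11 F, I_d = (3.400×10^-11)(1290) = 4.39×10^-8 A.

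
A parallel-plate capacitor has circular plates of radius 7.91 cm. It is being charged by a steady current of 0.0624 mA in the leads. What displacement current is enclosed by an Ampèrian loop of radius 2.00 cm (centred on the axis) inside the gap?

3.99×10^-6 A

By continuity the displacement current in the gap matches the conduction current: I_d = 6.24×10^-5 A.
The field is uniform, so I_d,enc = I_d (r/R)² = (6.24×10^-5)(2.00/7.91)² = 3.99×10^-6 A.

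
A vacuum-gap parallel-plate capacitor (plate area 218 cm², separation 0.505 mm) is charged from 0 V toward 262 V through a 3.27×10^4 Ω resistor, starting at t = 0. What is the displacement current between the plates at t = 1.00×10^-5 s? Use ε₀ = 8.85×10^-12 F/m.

3.60×10^-3 A

With C = ε₀A/d = (8.85×10^-12)(0.0218)/(5.05×10^-4) = 3.820×10^-10 F, the time constant is τ = RC = 1.249×10^-5 s, so t/τ = 0.8006 and e^(−t/τ) = 0.4491.
I_d = I_cond = (V₀/R) e^(−t/τ) = (8.012×10^-3)(0.4491) = 3.60×10^-3 A.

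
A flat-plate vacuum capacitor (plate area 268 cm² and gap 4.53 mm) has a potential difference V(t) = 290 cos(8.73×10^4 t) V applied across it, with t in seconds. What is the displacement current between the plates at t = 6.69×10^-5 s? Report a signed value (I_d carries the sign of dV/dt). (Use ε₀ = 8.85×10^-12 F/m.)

5.68×10^-4 A

C = ε₀A/d = (8.85×10^-12)(0.0268)/(4.53×10^-3) = 5.236×10^-11 F. dV/dt = V₀ω·−sin(ωt); at ωt = 5.84037 rad this factor is 0.4285.
I_d = C dV/dt = (5.236×10^-11)(290)(8.73×10^4)(0.4285) = 5.68×10^-4 A.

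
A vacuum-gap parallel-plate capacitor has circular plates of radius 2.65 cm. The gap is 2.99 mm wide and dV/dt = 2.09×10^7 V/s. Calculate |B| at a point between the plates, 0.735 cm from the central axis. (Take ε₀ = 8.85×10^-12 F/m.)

dE/dt = (dV/dt)/d = 6.990×10^9 V/(m·s); I_d = ε₀(πR²)(dE/dt) = (8.85×10^-12)(2.206×10^-3)(6.990×10^9) = 1.365×10^-4 A.
For r < R the Ampère–Maxwell law gives B(2πr) = μ₀ I_d (r²/R²), so B = μ₀ I_d r/(2πR²) = (4π×10^-7)(1.365×10^-4)(7.35×10^-3)/(2π·0.0265²) = 2.86×10^-10 T.

2.86×10^-10 T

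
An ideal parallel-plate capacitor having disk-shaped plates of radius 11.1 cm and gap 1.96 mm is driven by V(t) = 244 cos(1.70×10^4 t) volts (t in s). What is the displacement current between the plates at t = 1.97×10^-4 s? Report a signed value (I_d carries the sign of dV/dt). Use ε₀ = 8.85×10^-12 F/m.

C = ε₀A/d = (8.85×10^-12)(0.03871)/(1.96×10^-3) = 1.748×10^-10 F. dV/dt = V₀ω·−sin(ωt); at ωt = 3.349 rad this factor is 0.2059.
I_d = C dV/dt = (1.748×10^-10)(244)(1.70×10^4)(0.2059) = 1.49×10^-4 A.

1.49×10^-4 A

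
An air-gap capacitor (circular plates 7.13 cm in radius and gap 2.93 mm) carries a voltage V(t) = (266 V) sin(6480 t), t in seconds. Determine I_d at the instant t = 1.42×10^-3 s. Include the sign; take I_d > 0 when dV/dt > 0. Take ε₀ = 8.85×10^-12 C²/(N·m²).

-8.11×10^-5 A

C = ε₀A/d = (8.85×10^-12)(0.01597)/(2.93×10^-3) = 4.824×10^-11 F. dV/dt = V₀ω·cos(ωt); at ωt = 9.2016 rad this factor is -0.9752.
I_d = C dV/dt = (4.824×10^-11)(266)(6480)(-0.9752) = -8.11×10^-5 A.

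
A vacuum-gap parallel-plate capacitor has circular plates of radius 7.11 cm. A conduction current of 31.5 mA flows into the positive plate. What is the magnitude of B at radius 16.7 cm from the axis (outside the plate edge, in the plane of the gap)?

No conduction current crosses the gap, so I_d there equals the 0.0315 A in the leads.
For r ≥ R the full I_d is enclosed: B = μ₀ I_d/(2πr) = (4π×10^-7)(0.0315)/(2π·0.167) = 3.77×10^-8 T.

3.77×10^-8 T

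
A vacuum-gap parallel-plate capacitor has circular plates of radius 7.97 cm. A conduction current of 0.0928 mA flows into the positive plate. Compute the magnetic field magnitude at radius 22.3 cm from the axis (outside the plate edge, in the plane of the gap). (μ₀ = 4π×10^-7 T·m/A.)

8.32×10^-11 T

Between the plates the displacement current equals the wire current: I_d = 0.0928 mA = 9.28×10^-5 A.
For r ≥ R the full I_d is enclosed: B = μ₀ I_d/(2πr) = (4π×10^-7)(9.28×10^-5)/(2π·0.223) = 8.32×10^-11 T.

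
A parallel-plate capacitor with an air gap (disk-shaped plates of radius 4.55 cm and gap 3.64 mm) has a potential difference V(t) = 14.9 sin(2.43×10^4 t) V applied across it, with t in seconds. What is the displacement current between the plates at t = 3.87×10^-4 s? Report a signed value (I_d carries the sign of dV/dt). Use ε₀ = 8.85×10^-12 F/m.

-5.72×10^-6 A

dV/dt = (14.9)(2.43×10^4)·cos(9.4041) = -3.620×10^5 V/s.
I_d = C dV/dt with C = ε₀A/d = (8.85×10^-12)(6.504×10^-3)/(3.64×10^-3) = 1.581×10^-11 F, so I_d = (1.581×10^-11)(-3.620×10^5) = -5.72×10^-6 A.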